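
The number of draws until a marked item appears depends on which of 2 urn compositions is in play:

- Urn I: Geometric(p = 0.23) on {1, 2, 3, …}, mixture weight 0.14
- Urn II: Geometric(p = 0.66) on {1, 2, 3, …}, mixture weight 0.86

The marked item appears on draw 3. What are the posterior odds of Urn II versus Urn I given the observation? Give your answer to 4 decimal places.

3.4369

The posterior odds equal the prior odds times the likelihood ratio: (π_i/π_j)·(f_i(x)/f_j(x)).
Component likelihoods at x = 3:
  f_I = 0.136367
  f_II = 0.076296
Odds = (0.86/0.14) × (0.076296/0.136367) = 6.14286 × 0.55949 ≈ 3.4369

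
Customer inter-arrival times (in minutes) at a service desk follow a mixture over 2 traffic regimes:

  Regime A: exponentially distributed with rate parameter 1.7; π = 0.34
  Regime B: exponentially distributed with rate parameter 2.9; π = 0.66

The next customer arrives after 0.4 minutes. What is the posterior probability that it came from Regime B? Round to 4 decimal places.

0.6720

Posterior ∝ prior × likelihood, so P(k | x) ∝ w_k f_k(x); normalise over all components.
Evaluate each component's likelihood at the observed value:
  f_A = 0.861249
  f_B = 0.90911
Prior × likelihood for each component:
  w_A·f_A = 0.34 × 0.861249 = 0.292825
  w_B·f_B = 0.66 × 0.90911 = 0.600013
Marginal: 0.292825 + 0.600013 = 0.892837
So the posterior for Regime B is 0.600013 / 0.892837 ≈ 0.6720.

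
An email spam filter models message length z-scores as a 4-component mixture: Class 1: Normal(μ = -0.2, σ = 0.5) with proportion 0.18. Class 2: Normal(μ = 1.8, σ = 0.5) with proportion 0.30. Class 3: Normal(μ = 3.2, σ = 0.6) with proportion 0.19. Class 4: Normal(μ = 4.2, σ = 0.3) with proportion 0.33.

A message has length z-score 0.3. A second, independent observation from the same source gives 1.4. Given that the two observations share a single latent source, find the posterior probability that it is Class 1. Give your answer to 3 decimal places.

P(component k | x) = π_k·f_k(x) / marginal(x), where marginal(x) = Σ_j π_j·f_j(x).
Since both observations come from the same component, the likelihood for component k is f_k(x₁)·f_k(x₂).
  f_1 = [(1/(0.5·√(2π)))·exp(−(0.3−-0.2)²/(2·0.5²)) = 0.797885·exp(-0.50000) = 0.483941] × [0.00476818] = 0.00230752
  f_2 = [(1/(0.5·√(2π)))·exp(−(0.3−1.8)²/(2·0.5²)) = 0.797885·exp(-4.50000) = 0.0088637] × [0.579383] = 0.00513548
  f_3 = [(1/(0.6·√(2π)))·exp(−(0.3−3.2)²/(2·0.6²)) = 0.664904·exp(-11.68056) = 5.62287e-06] × [0.00738641] = 4.15328e-08
  f_4 = [(1/(0.3·√(2π)))·exp(−(0.3−4.2)²/(2·0.3²)) = 1.329808·exp(-84.50000) = 2.66628e-37] × [1.61381e-19] = 4.30285e-56
Prior × likelihood for each component:
  π_1·f_1 = 0.18 × 0.00230752 = 0.000415353
  π_2·f_2 = 0.30 × 0.00513548 = 0.00154064
  π_3·f_3 = 0.19 × 4.15328e-08 = 7.89124e-09
  π_4·f_4 = 0.33 × 4.30285e-56 = 1.41994e-56
Marginal: 0.000415353 + 0.00154064 + 7.89124e-09 + 1.41994e-56 = 0.001956
So the posterior for Class 1 is 0.000415353 / 0.001956 ≈ 0.212.

0.212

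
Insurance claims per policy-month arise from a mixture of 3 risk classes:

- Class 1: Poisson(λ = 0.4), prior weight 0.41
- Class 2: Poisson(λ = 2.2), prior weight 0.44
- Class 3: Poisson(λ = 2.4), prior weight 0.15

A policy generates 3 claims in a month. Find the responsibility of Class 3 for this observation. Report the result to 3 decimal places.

0.260

Posterior ∝ prior × likelihood, so P(k | x) ∝ π_k f_k(x); normalise over all components.
Poisson probabilities:
  f_1 = e^(−0.4)·0.4^3/3! = 0.00715008
  f_2 = e^(−2.2)·2.2^3/3! = 0.196639
  f_3 = e^(−2.4)·2.4^3/3! = 0.209014
Weight by the priors:
  π_1·f_1 = 0.41 × 0.00715008 = 0.00293153
  π_2·f_2 = 0.44 × 0.196639 = 0.086521
  π_3·f_3 = 0.15 × 0.209014 = 0.0313521
Sum: 0.00293153 + 0.086521 + 0.0313521 = 0.120805
So the posterior for Class 3 is 0.0313521 / 0.120805 ≈ 0.260.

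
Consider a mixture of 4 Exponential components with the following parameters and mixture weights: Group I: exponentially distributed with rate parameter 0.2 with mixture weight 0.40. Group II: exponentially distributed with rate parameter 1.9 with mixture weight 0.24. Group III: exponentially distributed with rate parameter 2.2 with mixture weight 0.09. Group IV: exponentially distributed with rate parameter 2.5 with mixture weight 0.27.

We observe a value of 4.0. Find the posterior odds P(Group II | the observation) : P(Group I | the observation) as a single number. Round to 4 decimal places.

Only the two components matter; the odds are (P(Z=i) f_i(x)) / (P(Z=j) f_j(x)).
Exponential densities:
  L_I = 0.2·e^(−0.2·4.0) = 0.2·e^(−0.8000) = 0.0898658
  L_II = 1.9·e^(−1.9·4.0) = 1.9·e^(−7.6000) = 0.000950858
  L_III = 2.2·e^(−2.2·4.0) = 2.2·e^(−8.8000) = 0.000331613
  L_IV = 2.5·e^(−2.5·4.0) = 2.5·e^(−10.0000) = 0.0001135
Posterior odds = (P(Z=II)·L_II) / (P(Z=I)·L_I) = (0.24·0.000950858) / (0.40·0.0898658) = 0.000228206 / 0.0359463 ≈ 0.0063

0.0063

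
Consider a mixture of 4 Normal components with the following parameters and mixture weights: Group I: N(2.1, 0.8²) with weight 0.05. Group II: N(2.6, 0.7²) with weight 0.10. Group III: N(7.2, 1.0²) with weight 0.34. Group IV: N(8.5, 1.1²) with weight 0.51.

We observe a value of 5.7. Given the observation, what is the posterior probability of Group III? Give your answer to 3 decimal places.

0.859

The responsibility of component k is P(Z=k) f_k(x) divided by Σ_j P(Z=j) f_j(x).
Component likelihoods at x = 5.7:
  L_I = 1.99797e-05
  L_II = 3.14099e-05
  L_III = 0.129518
  L_IV = 0.0142085
Unnormalised posteriors:
  P(Z=I)·L_I = 0.05 × 1.99797e-05 = 9.98984e-07
  P(Z=II)·L_II = 0.10 × 3.14099e-05 = 3.14099e-06
  P(Z=III)·L_III = 0.34 × 0.129518 = 0.044036
  P(Z=IV)·L_IV = 0.51 × 0.0142085 = 0.00724631
Sum: 9.98984e-07 + 3.14099e-06 + 0.044036 + 0.00724631 = 0.0512864
P(Group III | x) = 0.044036 / 0.0512864 ≈ 0.859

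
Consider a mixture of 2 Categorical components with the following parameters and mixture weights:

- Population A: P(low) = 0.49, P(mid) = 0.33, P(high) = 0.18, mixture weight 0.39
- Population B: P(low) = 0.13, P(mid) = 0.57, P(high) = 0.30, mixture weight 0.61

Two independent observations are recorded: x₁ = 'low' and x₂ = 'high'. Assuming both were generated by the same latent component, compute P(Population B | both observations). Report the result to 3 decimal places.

P(component k | x) = π_k·f_k(x) / marginal(x), where marginal(x) = Σ_j π_j·f_j(x).
Since both observations come from the same component, the likelihood for component k is f_k(x₁)·f_k(x₂).
  L_A = [P(low | comp) = 0.49] × [0.18] = 0.0882
  L_B = [P(low | comp) = 0.13] × [0.3] = 0.039
Prior × likelihood for each component:
  π_A·L_A = 0.39 × 0.0882 = 0.034398
  π_B·L_B = 0.61 × 0.039 = 0.02379
Evidence: 0.034398 + 0.02379 = 0.058188
So the posterior for Population B is 0.02379 / 0.058188 ≈ 0.409.

0.409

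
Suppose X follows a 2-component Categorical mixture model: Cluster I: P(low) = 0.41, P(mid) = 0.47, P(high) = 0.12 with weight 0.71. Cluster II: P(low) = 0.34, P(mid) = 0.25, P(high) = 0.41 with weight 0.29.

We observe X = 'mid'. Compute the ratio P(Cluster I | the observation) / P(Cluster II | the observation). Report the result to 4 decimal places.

4.6028

The posterior odds equal the prior odds times the likelihood ratio: (π_i/π_j)·(f_i(x)/f_j(x)).
Component likelihoods at x = 'mid':
  p_I = P(mid | comp) = 0.47
  p_II = P(mid | comp) = 0.25
0.3337 / 0.0725 ≈ 4.6028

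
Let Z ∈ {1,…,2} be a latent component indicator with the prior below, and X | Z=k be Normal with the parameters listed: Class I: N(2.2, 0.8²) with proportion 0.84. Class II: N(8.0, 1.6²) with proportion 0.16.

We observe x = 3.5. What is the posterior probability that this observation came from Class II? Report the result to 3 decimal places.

0.007

P(component k | x) = π_k·f_k(x) / marginal(x), where marginal(x) = Σ_j π_j·f_j(x).
Component likelihoods at x = 3.5:
  f_I = 0.133173
  f_II = 0.00477663
Unnormalised posteriors:
  π_I·f_I = 0.84 × 0.133173 = 0.111865
  π_II·f_II = 0.16 × 0.00477663 = 0.000764261
Denominator: 0.111865 + 0.000764261 = 0.112629
P(Class II | 3.5) ≈ 0.007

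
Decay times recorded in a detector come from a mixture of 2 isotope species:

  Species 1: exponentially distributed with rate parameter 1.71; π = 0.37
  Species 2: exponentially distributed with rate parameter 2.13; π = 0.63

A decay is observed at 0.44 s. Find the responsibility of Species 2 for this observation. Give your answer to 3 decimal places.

The responsibility of component k is P(Z=k) f_k(x) divided by Σ_j P(Z=j) f_j(x).
Component likelihoods at x = 0.44 s:
  f_1 = 0.805811
  f_2 = 0.83437
Multiply by the mixture weights:
  P(Z=1)·f_1 = 0.37 × 0.805811 = 0.29815
  P(Z=2)·f_2 = 0.63 × 0.83437 = 0.525653
Denominator: 0.29815 + 0.525653 = 0.823803
P(Species 2 | data) ≈ 0.638

0.638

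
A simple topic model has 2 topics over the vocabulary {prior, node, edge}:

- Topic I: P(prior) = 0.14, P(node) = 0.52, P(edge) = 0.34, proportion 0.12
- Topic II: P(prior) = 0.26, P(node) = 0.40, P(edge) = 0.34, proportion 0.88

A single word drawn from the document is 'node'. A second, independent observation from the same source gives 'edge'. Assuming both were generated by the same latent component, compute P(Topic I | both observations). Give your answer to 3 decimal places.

The responsibility of component k is π_k f_k(x) divided by Σ_j π_j f_j(x).
Since both observations come from the same component, the likelihood for component k is f_k(x₁)·f_k(x₂).
  L_I = [P(node | comp) = 0.52] × [0.34] = 0.1768
  L_II = [P(node | comp) = 0.40] × [0.34] = 0.136
Prior × likelihood for each component:
  π_I·L_I = 0.12 × 0.1768 = 0.021216
  π_II·L_II = 0.88 × 0.136 = 0.11968
Marginal: 0.021216 + 0.11968 = 0.140896
P(Topic I | x) ≈ 0.151

0.151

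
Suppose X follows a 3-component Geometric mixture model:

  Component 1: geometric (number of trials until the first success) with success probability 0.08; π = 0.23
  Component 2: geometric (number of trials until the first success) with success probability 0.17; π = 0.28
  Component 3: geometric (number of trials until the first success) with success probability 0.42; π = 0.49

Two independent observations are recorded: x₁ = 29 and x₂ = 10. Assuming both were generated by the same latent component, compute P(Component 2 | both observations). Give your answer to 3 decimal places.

0.109

Posterior ∝ prior × likelihood, so P(k | x) ∝ P(Z=k) f_k(x); normalise over all components.
Since both observations come from the same component, the likelihood for component k is f_k(x₁)·f_k(x₂).
  f_1 = [0.08·(1−0.08)^28 = 0.08·0.096841 = 0.00774728] × [0.0377729] = 0.000292637
  f_2 = [0.17·(1−0.17)^28 = 0.17·0.00542234 = 0.000921797] × [0.0317798] = 2.92946e-05
  f_3 = [0.42·(1−0.42)^28 = 0.42·2.37675e-07 = 9.98236e-08] × [0.00311962] = 3.11411e-10
Multiply by the mixture weights:
  P(Z=1)·f_1 = 0.23 × 0.000292637 = 6.73066e-05
  P(Z=2)·f_2 = 0.28 × 2.92946e-05 = 8.20248e-06
  P(Z=3)·f_3 = 0.49 × 3.11411e-10 = 1.52592e-10
Evidence: 6.73066e-05 + 8.20248e-06 + 1.52592e-10 = 7.55092e-05
P(Component 2 | x₁, x₂) ≈ 0.109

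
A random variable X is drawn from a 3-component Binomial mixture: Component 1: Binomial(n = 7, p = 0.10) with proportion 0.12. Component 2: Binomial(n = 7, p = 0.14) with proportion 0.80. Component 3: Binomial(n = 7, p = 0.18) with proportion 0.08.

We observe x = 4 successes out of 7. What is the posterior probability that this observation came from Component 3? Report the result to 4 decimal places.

0.1848

Apply Bayes' rule: the posterior for each component is proportional to its prior times its likelihood at x.
Evaluate each component's likelihood at the observed value:
  L_1 = 0.0025515
  L_2 = 0.00855215
  L_3 = 0.0202581
Unnormalised posteriors:
  π_1·L_1 = 0.12 × 0.0025515 = 0.00030618
  π_2·L_2 = 0.80 × 0.00855215 = 0.00684172
  π_3·L_3 = 0.08 × 0.0202581 = 0.00162065
Marginal: 0.00030618 + 0.00684172 + 0.00162065 = 0.00876856
P(Component 3 | data) ≈ 0.1848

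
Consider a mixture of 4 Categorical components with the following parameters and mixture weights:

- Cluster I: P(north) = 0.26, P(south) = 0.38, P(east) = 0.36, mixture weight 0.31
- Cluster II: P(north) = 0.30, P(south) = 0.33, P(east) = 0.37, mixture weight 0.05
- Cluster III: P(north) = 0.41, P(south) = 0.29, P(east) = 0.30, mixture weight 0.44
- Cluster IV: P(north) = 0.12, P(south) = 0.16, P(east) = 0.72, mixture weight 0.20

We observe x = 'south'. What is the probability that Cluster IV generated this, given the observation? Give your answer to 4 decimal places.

0.1089

The responsibility of component k is w_k f_k(x) divided by Σ_j w_j f_j(x).
Evaluate each component's likelihood at the observed value:
  p_I = 0.38
  p_II = 0.33
  p_III = 0.29
  p_IV = 0.16
Unnormalised posteriors:
  w_I·p_I = 0.31 × 0.38 = 0.1178
  w_II·p_II = 0.05 × 0.33 = 0.0165
  w_III·p_III = 0.44 × 0.29 = 0.1276
  w_IV·p_IV = 0.20 × 0.16 = 0.032
Evidence: 0.1178 + 0.0165 + 0.1276 + 0.032 = 0.2939
So the posterior for Cluster IV is 0.032 / 0.2939 ≈ 0.1089.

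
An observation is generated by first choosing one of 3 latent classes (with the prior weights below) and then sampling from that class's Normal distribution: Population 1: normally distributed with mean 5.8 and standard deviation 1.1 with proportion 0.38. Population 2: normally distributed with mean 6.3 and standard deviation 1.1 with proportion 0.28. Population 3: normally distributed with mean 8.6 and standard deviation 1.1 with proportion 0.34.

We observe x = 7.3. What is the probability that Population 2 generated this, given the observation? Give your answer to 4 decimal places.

Posterior ∝ prior × likelihood, so P(k | x) ∝ π_k f_k(x); normalise over all components.
Evaluate each component's likelihood at the observed value:
  f_1 = (1/(1.1·√(2π)))·exp(−(7.3−5.8)²/(2·1.1²)) = 0.362675·exp(-0.92975) = 0.14313
  f_2 = (1/(1.1·√(2π)))·exp(−(7.3−6.3)²/(2·1.1²)) = 0.362675·exp(-0.41322) = 0.239915
  f_3 = (1/(1.1·√(2π)))·exp(−(7.3−8.6)²/(2·1.1²)) = 0.362675·exp(-0.69835) = 0.180397
Prior × likelihood for each component:
  π_1·f_1 = 0.38 × 0.14313 = 0.0543895
  π_2·f_2 = 0.28 × 0.239915 = 0.0671761
  π_3·f_3 = 0.34 × 0.180397 = 0.0613349
Sum: 0.0543895 + 0.0671761 + 0.0613349 = 0.182901
So the posterior for Population 2 is 0.0671761 / 0.182901 ≈ 0.3673.

0.3673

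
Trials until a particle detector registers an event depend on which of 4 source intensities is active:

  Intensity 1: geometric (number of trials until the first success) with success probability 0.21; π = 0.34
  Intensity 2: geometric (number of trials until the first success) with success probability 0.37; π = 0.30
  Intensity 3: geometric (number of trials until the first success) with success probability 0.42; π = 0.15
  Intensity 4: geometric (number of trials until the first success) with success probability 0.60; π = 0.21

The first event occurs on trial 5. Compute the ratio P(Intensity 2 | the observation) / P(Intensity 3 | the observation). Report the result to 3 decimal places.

2.453

The posterior odds equal the prior odds times the likelihood ratio: (w_i/w_j)·(f_i(x)/f_j(x)).
Geometric probabilities:
  p_1 = 0.21·(1−0.21)^4 = 0.21·0.389501 = 0.0817952
  p_2 = 0.37·(1−0.37)^4 = 0.37·0.15753 = 0.058286
  p_3 = 0.42·(1−0.42)^4 = 0.42·0.113165 = 0.0475293
  p_4 = 0.60·(1−0.60)^4 = 0.60·0.0256 = 0.01536
0.0174858 / 0.00712939 ≈ 2.453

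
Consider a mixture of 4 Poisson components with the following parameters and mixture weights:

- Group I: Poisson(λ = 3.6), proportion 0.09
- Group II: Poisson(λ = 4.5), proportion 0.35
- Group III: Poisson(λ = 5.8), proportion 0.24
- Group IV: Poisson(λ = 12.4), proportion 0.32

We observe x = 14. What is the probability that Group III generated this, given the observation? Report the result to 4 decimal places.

Posterior ∝ prior × likelihood, so P(k | x) ∝ π_k f_k(x); normalise over all components.
Evaluate each component's likelihood at the observed value:
  L_I = 1.92472e-05
  L_II = 0.000177927
  L_III = 0.00169307
  L_IV = 0.0959939
Unnormalised posteriors:
  π_I·L_I = 0.09 × 1.92472e-05 = 1.73224e-06
  π_II·L_II = 0.35 × 0.000177927 = 6.22744e-05
  π_III·L_III = 0.24 × 0.00169307 = 0.000406337
  π_IV·L_IV = 0.32 × 0.0959939 = 0.030718
Marginal: 1.73224e-06 + 6.22744e-05 + 0.000406337 + 0.030718 = 0.0311884
Responsibility of Group III: 0.000406337 / 0.0311884 ≈ 0.0130

0.0130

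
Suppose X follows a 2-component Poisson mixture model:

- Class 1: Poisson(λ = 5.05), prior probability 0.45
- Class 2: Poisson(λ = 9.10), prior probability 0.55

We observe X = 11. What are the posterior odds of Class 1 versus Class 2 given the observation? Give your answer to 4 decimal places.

0.0722

Since P(k|x) ∝ π_k f_k(x), the posterior odds are π_i f_i(x) / (π_j f_j(x)).
Component likelihoods at x = 11:
  L_1 = e^(−5.05)·5.05^11/11! = 0.00874706
  L_2 = e^(−9.10)·9.10^11/11! = 0.0991334
Posterior odds = (π_1·L_1) / (π_2·L_2) = (0.45·0.00874706) / (0.55·0.0991334) = 0.00393618 / 0.0545233 ≈ 0.0722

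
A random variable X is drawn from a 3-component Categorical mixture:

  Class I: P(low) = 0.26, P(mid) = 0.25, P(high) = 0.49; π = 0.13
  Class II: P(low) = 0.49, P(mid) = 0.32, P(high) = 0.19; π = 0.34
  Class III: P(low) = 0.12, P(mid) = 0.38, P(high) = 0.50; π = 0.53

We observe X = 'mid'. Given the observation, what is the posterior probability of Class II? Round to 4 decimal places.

0.3175

Posterior ∝ prior × likelihood, so P(k | x) ∝ w_k f_k(x); normalise over all components.
Evaluate each component's likelihood at the observed value:
  p_I = P(mid | comp) = 0.25
  p_II = P(mid | comp) = 0.32
  p_III = P(mid | comp) = 0.38
Multiply by the mixture weights:
  w_I·p_I = 0.13 × 0.25 = 0.0325
  w_II·p_II = 0.34 × 0.32 = 0.1088
  w_III·p_III = 0.53 × 0.38 = 0.2014
Evidence: 0.0325 + 0.1088 + 0.2014 = 0.3427
So the posterior for Class II is 0.1088 / 0.3427 ≈ 0.3175.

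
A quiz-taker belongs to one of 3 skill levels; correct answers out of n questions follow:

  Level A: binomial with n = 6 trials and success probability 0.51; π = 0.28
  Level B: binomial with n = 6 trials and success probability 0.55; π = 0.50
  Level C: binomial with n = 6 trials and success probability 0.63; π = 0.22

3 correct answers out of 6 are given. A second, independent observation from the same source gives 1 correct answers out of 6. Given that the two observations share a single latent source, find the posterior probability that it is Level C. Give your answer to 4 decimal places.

Apply Bayes' rule: the posterior for each component is proportional to its prior times its likelihood at x.
Since both observations come from the same component, the likelihood for component k is f_k(x₁)·f_k(x₂).
  p_A = [0.312125] × [0.0864374] = 0.0269793
  p_B = [0.303218] × [0.0608943] = 0.0184643
  p_C = [0.253313] × [0.026212] = 0.00663983
Unnormalised posteriors:
  π_A·p_A = 0.28 × 0.0269793 = 0.0075542
  π_B·p_B = 0.50 × 0.0184643 = 0.00923213
  π_C·p_C = 0.22 × 0.00663983 = 0.00146076
Marginal: 0.0075542 + 0.00923213 + 0.00146076 = 0.0182471
P(Level C | data) ≈ 0.0801

0.0801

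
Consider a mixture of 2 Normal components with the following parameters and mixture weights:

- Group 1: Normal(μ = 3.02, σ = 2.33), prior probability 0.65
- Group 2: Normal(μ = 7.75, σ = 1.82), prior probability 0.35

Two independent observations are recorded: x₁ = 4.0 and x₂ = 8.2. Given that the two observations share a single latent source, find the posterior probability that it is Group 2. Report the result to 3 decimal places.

0.570

Apply Bayes' rule: the posterior for each component is proportional to its prior times its likelihood at x.
Since both observations come from the same component, the likelihood for component k is f_k(x₁)·f_k(x₂).
  L_1 = [(1/(2.33·√(2π)))·exp(−(4.0−3.02)²/(2·2.33²)) = 0.171220·exp(-0.08845) = 0.156726] × [0.0144644] = 0.00226695
  L_2 = [(1/(1.82·√(2π)))·exp(−(4.0−7.75)²/(2·1.82²)) = 0.219199·exp(-2.12271) = 0.0262397] × [0.2126] = 0.00557857
Multiply by the mixture weights:
  w_1·L_1 = 0.65 × 0.00226695 = 0.00147351
  w_2·L_2 = 0.35 × 0.00557857 = 0.0019525
Evidence: 0.00147351 + 0.0019525 = 0.00342601
So the posterior for Group 2 is 0.0019525 / 0.00342601 ≈ 0.570.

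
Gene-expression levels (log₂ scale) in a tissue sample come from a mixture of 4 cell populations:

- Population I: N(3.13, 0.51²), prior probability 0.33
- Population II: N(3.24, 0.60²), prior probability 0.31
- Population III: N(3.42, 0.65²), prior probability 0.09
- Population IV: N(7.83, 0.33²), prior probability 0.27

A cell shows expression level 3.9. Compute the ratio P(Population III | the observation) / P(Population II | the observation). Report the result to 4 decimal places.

0.3736

Posterior odds = (π_i f_i(x)) / (π_j f_j(x)); the normalising sum cancels.
Evaluate each component's likelihood at the observed value:
  p_I = 0.250237
  p_II = 0.363087
  p_III = 0.467284
  p_IV = 1.9283e-31
Posterior odds = (π_III·p_III) / (π_II·p_II) = (0.09·0.467284) / (0.31·0.363087) = 0.0420555 / 0.112557 ≈ 0.3736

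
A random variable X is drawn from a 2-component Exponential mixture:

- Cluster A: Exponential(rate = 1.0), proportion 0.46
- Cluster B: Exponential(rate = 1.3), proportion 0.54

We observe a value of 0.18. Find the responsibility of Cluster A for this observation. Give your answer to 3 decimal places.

P(component k | x) = w_k·f_k(x) / marginal(x), where marginal(x) = Σ_j w_j·f_j(x).
Exponential densities:
  f_A = 1.0·e^(−1.0·0.18) = 1.0·e^(−0.1800) = 0.83527
  f_B = 1.3·e^(−1.3·0.18) = 1.3·e^(−0.2340) = 1.02877
Weight by the priors:
  w_A·f_A = 0.46 × 0.83527 = 0.384224
  w_B·f_B = 0.54 × 1.02877 = 0.555536
Normaliser: 0.384224 + 0.555536 = 0.93976
So the posterior for Cluster A is 0.384224 / 0.93976 ≈ 0.409.

0.409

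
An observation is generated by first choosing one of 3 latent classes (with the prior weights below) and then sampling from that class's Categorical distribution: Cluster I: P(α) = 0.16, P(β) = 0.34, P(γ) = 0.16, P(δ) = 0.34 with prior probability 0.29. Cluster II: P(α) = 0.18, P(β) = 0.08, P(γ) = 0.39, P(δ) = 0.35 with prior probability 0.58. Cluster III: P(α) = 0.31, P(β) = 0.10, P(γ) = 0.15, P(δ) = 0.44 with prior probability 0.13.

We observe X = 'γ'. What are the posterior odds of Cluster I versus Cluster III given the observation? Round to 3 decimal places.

2.379

The posterior odds equal the prior odds times the likelihood ratio: (π_i/π_j)·(f_i(x)/f_j(x)).
Component likelihoods at x = 'γ':
  p_I = P(γ | comp) = 0.16
  p_II = P(γ | comp) = 0.39
  p_III = P(γ | comp) = 0.15
Posterior odds = (π_I·p_I) / (π_III·p_III) = (0.29·0.16) / (0.13·0.15) = 0.0464 / 0.0195 ≈ 2.379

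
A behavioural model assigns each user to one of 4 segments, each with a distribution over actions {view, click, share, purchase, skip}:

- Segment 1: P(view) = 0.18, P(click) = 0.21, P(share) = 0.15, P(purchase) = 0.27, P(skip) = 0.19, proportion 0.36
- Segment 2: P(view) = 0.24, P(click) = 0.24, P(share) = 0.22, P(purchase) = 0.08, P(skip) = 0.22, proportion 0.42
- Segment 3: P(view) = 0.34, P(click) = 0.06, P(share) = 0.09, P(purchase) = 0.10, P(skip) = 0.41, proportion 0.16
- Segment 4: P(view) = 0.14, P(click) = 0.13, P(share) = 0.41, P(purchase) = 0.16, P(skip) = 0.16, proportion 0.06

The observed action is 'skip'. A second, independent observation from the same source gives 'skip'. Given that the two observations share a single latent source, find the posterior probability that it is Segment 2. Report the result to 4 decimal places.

By Bayes' theorem, P(k | x) = w_k f_k(x) / Σ_j w_j f_j(x).
Since both observations come from the same component, the likelihood for component k is f_k(x₁)·f_k(x₂).
  p_1 = [0.19] × [0.19] = 0.0361
  p_2 = [0.22] × [0.22] = 0.0484
  p_3 = [0.41] × [0.41] = 0.1681
  p_4 = [0.16] × [0.16] = 0.0256
Weight by the priors:
  w_1·p_1 = 0.36 × 0.0361 = 0.012996
  w_2·p_2 = 0.42 × 0.0484 = 0.020328
  w_3·p_3 = 0.16 × 0.1681 = 0.026896
  w_4·p_4 = 0.06 × 0.0256 = 0.001536
Evidence: 0.012996 + 0.020328 + 0.026896 + 0.001536 = 0.061756
So the posterior for Segment 2 is 0.020328 / 0.061756 ≈ 0.3292.

0.3292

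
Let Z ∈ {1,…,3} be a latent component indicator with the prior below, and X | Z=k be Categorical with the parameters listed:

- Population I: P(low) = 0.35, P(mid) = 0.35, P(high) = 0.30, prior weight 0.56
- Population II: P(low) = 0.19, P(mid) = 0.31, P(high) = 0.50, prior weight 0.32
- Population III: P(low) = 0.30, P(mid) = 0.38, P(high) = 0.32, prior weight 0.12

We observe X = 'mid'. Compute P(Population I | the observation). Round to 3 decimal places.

Posterior ∝ prior × likelihood, so P(k | x) ∝ w_k f_k(x); normalise over all components.
Component likelihoods at x = 'mid':
  p_I = 0.35
  p_II = 0.31
  p_III = 0.38
Unnormalised posteriors:
  w_I·p_I = 0.56 × 0.35 = 0.196
  w_II·p_II = 0.32 × 0.31 = 0.0992
  w_III·p_III = 0.12 × 0.38 = 0.0456
Normaliser: 0.196 + 0.0992 + 0.0456 = 0.3408
So the posterior for Population I is 0.196 / 0.3408 ≈ 0.575.

0.575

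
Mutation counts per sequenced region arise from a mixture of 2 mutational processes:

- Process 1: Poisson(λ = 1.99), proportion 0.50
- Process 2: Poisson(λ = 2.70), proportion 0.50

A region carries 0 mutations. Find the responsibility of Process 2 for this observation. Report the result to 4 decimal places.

0.3296

Apply Bayes' rule: the posterior for each component is proportional to its prior times its likelihood at x.
Component likelihoods at x = 0 mutations:
  f_1 = e^(−1.99)·1.99^0/0! = 0.136695
  f_2 = e^(−2.70)·2.70^0/0! = 0.0672055
Multiply by the mixture weights:
  π_1·f_1 = 0.50 × 0.136695 = 0.0683477
  π_2·f_2 = 0.50 × 0.0672055 = 0.0336028
Normaliser: 0.0683477 + 0.0336028 = 0.10195
P(Process 2 | 0 mutations) ≈ 0.3296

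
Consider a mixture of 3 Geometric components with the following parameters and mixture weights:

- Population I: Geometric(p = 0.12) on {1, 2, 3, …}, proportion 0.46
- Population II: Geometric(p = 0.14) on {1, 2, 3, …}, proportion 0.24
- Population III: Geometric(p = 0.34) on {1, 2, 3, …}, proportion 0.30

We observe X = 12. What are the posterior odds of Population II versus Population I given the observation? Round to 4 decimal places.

The posterior odds equal the prior odds times the likelihood ratio: (w_i/w_j)·(f_i(x)/f_j(x)).
Evaluate each component's likelihood at the observed value:
  p_I = 0.12·(1−0.12)^11 = 0.12·0.245081 = 0.0294097
  p_II = 0.14·(1−0.14)^11 = 0.14·0.190319 = 0.0266447
  p_III = 0.34·(1−0.34)^11 = 0.34·0.010351 = 0.00351935
Odds = (0.24/0.46) × (0.0266447/0.0294097) = 0.521739 × 0.905984 ≈ 0.4727

0.4727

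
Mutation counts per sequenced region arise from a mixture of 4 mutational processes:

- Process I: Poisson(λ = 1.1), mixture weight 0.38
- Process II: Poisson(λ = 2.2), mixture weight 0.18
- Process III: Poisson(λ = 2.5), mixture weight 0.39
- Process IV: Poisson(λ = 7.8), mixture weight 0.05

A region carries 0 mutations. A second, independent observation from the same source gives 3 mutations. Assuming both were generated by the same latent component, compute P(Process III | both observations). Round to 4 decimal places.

0.3404

By Bayes' theorem, P(k | x) = π_k f_k(x) / Σ_j π_j f_j(x).
Since both observations come from the same component, the likelihood for component k is f_k(x₁)·f_k(x₂).
  L_I = [e^(−1.1)·1.1^0/0! = 0.332871] × [0.0738419] = 0.0245798
  L_II = [e^(−2.2)·2.2^0/0! = 0.110803] × [0.196639] = 0.0217882
  L_III = [e^(−2.5)·2.5^0/0! = 0.082085] × [0.213763] = 0.0175467
  L_IV = [e^(−7.8)·7.8^0/0! = 0.000409735] × [0.0324068] = 1.32782e-05
Unnormalised posteriors:
  π_I·L_I = 0.38 × 0.0245798 = 0.00934034
  π_II·L_II = 0.18 × 0.0217882 = 0.00392187
  π_III·L_III = 0.39 × 0.0175467 = 0.00684323
  π_IV·L_IV = 0.05 × 1.32782e-05 = 6.63909e-07
Denominator: 0.00934034 + 0.00392187 + 0.00684323 + 6.63909e-07 = 0.0201061
So the posterior for Process III is 0.00684323 / 0.0201061 ≈ 0.3404.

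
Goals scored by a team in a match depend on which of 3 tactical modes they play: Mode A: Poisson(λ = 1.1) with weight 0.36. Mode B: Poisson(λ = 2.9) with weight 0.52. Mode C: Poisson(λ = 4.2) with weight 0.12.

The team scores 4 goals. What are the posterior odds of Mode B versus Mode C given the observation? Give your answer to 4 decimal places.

3.6141

Posterior odds = (π_i f_i(x)) / (π_j f_j(x)); the normalising sum cancels.
Component likelihoods at x = 4 goals:
  L_A = e^(−1.1)·1.1^4/4! = 0.0203065
  L_B = e^(−2.9)·2.9^4/4! = 0.162154
  L_C = e^(−4.2)·4.2^4/4! = 0.194424
Posterior odds = (π_B·L_B) / (π_C·L_C) = (0.52·0.162154) / (0.12·0.194424) = 0.0843199 / 0.0233308 ≈ 3.6141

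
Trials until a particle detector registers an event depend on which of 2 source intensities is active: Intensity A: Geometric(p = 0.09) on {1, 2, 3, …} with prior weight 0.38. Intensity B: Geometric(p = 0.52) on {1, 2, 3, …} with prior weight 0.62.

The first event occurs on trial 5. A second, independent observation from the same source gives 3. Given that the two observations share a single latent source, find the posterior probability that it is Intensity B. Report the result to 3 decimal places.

0.540

The responsibility of component k is π_k f_k(x) divided by Σ_j π_j f_j(x).
Since both observations come from the same component, the likelihood for component k is f_k(x₁)·f_k(x₂).
  p_A = [0.09·(1−0.09)^4 = 0.09·0.68575 = 0.0617175] × [0.074529] = 0.00459974
  p_B = [0.52·(1−0.52)^4 = 0.52·0.0530842 = 0.0276038] × [0.119808] = 0.00330715
Unnormalised posteriors:
  π_A·p_A = 0.38 × 0.00459974 = 0.0017479
  π_B·p_B = 0.62 × 0.00330715 = 0.00205043
Sum: 0.0017479 + 0.00205043 = 0.00379834
Responsibility of Intensity B: 0.00205043 / 0.00379834 ≈ 0.540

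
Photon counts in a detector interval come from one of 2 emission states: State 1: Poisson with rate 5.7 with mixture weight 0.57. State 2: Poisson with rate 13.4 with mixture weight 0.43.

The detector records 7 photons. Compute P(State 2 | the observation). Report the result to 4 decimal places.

Apply Bayes' rule: the posterior for each component is proportional to its prior times its likelihood at x.
Component likelihoods at x = 7 photons:
  L_1 = 0.129782
  L_2 = 0.0233215
Multiply by the mixture weights:
  π_1·L_1 = 0.57 × 0.129782 = 0.0739758
  π_2·L_2 = 0.43 × 0.0233215 = 0.0100283
Evidence: 0.0739758 + 0.0100283 = 0.0840041
P(State 2 | x) ≈ 0.1194

0.1194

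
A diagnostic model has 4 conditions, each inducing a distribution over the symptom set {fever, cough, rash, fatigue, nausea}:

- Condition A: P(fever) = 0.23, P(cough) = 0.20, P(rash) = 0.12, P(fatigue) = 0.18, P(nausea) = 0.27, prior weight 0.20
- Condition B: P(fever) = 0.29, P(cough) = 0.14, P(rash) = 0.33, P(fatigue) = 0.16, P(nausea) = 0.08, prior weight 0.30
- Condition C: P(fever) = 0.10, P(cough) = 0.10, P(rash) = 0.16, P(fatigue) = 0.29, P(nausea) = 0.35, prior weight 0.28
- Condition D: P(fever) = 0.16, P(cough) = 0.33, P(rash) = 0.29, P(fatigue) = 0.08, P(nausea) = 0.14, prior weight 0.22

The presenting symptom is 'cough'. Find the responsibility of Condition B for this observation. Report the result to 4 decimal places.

0.2300

Apply Bayes' rule: the posterior for each component is proportional to its prior times its likelihood at x.
Categorical probabilities:
  L_A = 0.2
  L_B = 0.14
  L_C = 0.1
  L_D = 0.33
Prior × likelihood for each component:
  π_A·L_A = 0.20 × 0.2 = 0.04
  π_B·L_B = 0.30 × 0.14 = 0.042
  π_C·L_C = 0.28 × 0.1 = 0.028
  π_D·L_D = 0.22 × 0.33 = 0.0726
Normaliser: 0.04 + 0.042 + 0.028 + 0.0726 = 0.1826
Responsibility of Condition B: 0.042 / 0.1826 ≈ 0.2300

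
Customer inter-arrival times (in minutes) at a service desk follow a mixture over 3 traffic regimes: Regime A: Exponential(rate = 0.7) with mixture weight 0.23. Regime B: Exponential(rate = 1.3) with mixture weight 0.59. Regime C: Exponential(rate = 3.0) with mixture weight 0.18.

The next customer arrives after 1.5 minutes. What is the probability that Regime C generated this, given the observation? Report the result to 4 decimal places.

0.0350

Apply Bayes' rule: the posterior for each component is proportional to its prior times its likelihood at x.
Component likelihoods at x = 1.5 minutes:
  L_A = 0.244956
  L_B = 0.184956
  L_C = 0.033327
Weight by the priors:
  P(Z=A)·L_A = 0.23 × 0.244956 = 0.05634
  P(Z=B)·L_B = 0.59 × 0.184956 = 0.109124
  P(Z=C)·L_C = 0.18 × 0.033327 = 0.00599886
Sum: 0.05634 + 0.109124 + 0.00599886 = 0.171463
P(Regime C | x) ≈ 0.0350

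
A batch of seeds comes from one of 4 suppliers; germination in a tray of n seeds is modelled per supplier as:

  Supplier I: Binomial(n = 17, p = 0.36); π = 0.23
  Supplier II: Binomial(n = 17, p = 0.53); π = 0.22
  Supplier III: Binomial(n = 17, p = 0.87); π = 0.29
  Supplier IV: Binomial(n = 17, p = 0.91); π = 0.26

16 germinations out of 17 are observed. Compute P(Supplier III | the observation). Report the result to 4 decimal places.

0.4395

The responsibility of component k is π_k f_k(x) divided by Σ_j π_j f_j(x).
Component likelihoods at x = 16 germinations out of 17:
  p_I = 8.65902e-07
  p_II = 0.000309714
  p_III = 0.238068
  p_IV = 0.33834
Multiply by the mixture weights:
  π_I·p_I = 0.23 × 8.65902e-07 = 1.99158e-07
  π_II·p_II = 0.22 × 0.000309714 = 6.81371e-05
  π_III·p_III = 0.29 × 0.238068 = 0.0690396
  π_IV·p_IV = 0.26 × 0.33834 = 0.0879685
Marginal: 1.99158e-07 + 6.81371e-05 + 0.0690396 + 0.0879685 = 0.157076
So the posterior for Supplier III is 0.0690396 / 0.157076 ≈ 0.4395.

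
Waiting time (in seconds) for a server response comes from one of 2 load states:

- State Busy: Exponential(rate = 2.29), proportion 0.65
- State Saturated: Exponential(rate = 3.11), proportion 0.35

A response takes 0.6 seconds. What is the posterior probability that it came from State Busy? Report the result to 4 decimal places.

0.6910

The responsibility of component k is w_k f_k(x) divided by Σ_j w_j f_j(x).
Exponential densities:
  p_Busy = 2.29·e^(−2.29·0.6) = 2.29·e^(−1.3740) = 0.579582
  p_Saturated = 3.11·e^(−3.11·0.6) = 3.11·e^(−1.8660) = 0.481246
Prior × likelihood for each component:
  w_Busy·p_Busy = 0.65 × 0.579582 = 0.376728
  w_Saturated·p_Saturated = 0.35 × 0.481246 = 0.168436
Normaliser: 0.376728 + 0.168436 = 0.545164
So the posterior for State Busy is 0.376728 / 0.545164 ≈ 0.6910.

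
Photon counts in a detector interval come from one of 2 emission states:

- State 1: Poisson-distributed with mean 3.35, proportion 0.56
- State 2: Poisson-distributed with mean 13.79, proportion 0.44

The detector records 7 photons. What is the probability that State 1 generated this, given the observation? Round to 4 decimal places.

P(component k | x) = π_k·f_k(x) / marginal(x), where marginal(x) = Σ_j π_j·f_j(x).
Component likelihoods at x = 7 photons:
  p_1 = e^(−3.35)·3.35^7/7! = 0.0329607
  p_2 = e^(−13.79)·13.79^7/7! = 0.0193018
Unnormalised posteriors:
  π_1·p_1 = 0.56 × 0.0329607 = 0.018458
  π_2·p_2 = 0.44 × 0.0193018 = 0.0084928
Marginal: 0.018458 + 0.0084928 = 0.0269508
P(State 1 | the observation) = 0.018458 / 0.0269508 ≈ 0.6849

0.6849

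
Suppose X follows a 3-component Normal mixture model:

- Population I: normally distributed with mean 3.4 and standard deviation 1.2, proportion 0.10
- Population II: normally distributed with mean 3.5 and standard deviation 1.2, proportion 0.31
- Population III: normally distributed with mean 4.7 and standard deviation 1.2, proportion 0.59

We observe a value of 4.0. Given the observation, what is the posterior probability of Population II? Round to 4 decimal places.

Apply Bayes' rule: the posterior for each component is proportional to its prior times its likelihood at x.
Normal densities:
  L_I = (1/(1.2·√(2π)))·exp(−(4.0−3.4)²/(2·1.2²)) = 0.332452·exp(-0.12500) = 0.293388
  L_II = (1/(1.2·√(2π)))·exp(−(4.0−3.5)²/(2·1.2²)) = 0.332452·exp(-0.08681) = 0.30481
  L_III = (1/(1.2·√(2π)))·exp(−(4.0−4.7)²/(2·1.2²)) = 0.332452·exp(-0.17014) = 0.280439
Multiply by the mixture weights:
  π_I·L_I = 0.10 × 0.293388 = 0.0293388
  π_II·L_II = 0.31 × 0.30481 = 0.0944912
  π_III·L_III = 0.59 × 0.280439 = 0.165459
Evidence: 0.0293388 + 0.0944912 + 0.165459 = 0.289289
P(Population II | data) = 0.0944912 / 0.289289 ≈ 0.3266

0.3266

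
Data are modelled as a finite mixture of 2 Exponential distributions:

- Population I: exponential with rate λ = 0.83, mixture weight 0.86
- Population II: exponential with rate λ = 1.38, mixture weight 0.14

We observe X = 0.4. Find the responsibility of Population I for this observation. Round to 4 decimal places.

0.8215

Apply Bayes' rule: the posterior for each component is proportional to its prior times its likelihood at x.
Evaluate each component's likelihood at the observed value:
  p_I = 0.595514
  p_II = 0.7946
Unnormalised posteriors:
  π_I·p_I = 0.86 × 0.595514 = 0.512142
  π_II·p_II = 0.14 × 0.7946 = 0.111244
Marginal: 0.512142 + 0.111244 = 0.623386
P(Population I | the observation) ≈ 0.8215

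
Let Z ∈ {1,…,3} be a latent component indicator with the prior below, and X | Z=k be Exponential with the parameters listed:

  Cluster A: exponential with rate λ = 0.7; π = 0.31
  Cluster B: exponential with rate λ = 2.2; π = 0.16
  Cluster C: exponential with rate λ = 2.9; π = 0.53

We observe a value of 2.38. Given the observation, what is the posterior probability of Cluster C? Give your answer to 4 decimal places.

0.0348

Apply Bayes' rule: the posterior for each component is proportional to its prior times its likelihood at x.
Component likelihoods at x = 2.38:
  L_A = 0.132301
  L_B = 0.0117073
  L_C = 0.00291674
Unnormalised posteriors:
  P(Z=A)·L_A = 0.31 × 0.132301 = 0.0410133
  P(Z=B)·L_B = 0.16 × 0.0117073 = 0.00187317
  P(Z=C)·L_C = 0.53 × 0.00291674 = 0.00154587
Sum: 0.0410133 + 0.00187317 + 0.00154587 = 0.0444324
Responsibility of Cluster C: 0.00154587 / 0.0444324 ≈ 0.0348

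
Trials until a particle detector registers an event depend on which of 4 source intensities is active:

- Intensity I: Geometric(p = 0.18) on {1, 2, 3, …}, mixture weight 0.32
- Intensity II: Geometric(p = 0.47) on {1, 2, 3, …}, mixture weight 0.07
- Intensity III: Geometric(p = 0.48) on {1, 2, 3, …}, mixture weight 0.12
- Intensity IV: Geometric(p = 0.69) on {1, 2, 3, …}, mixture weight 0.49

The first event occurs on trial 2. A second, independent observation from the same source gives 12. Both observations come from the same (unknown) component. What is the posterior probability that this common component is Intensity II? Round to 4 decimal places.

0.0078

The responsibility of component k is P(Z=k) f_k(x) divided by Σ_j P(Z=j) f_j(x).
Since both observations come from the same component, the likelihood for component k is f_k(x₁)·f_k(x₂).
  p_I = [0.1476] × [0.0202873] = 0.00299441
  p_II = [0.2491] × [0.000435645] = 0.000108519
  p_III = [0.2496] × [0.00036081] = 9.00581e-05
  p_IV = [0.2139] × [1.75318e-06] = 3.75006e-07
Unnormalised posteriors:
  P(Z=I)·p_I = 0.32 × 0.00299441 = 0.000958211
  P(Z=II)·p_II = 0.07 × 0.000108519 = 7.59634e-06
  P(Z=III)·p_III = 0.12 × 9.00581e-05 = 1.0807e-05
  P(Z=IV)·p_IV = 0.49 × 3.75006e-07 = 1.83753e-07
Evidence: 0.000958211 + 7.59634e-06 + 1.0807e-05 + 1.83753e-07 = 0.000976798
So the posterior for Intensity II is 7.59634e-06 / 0.000976798 ≈ 0.0078.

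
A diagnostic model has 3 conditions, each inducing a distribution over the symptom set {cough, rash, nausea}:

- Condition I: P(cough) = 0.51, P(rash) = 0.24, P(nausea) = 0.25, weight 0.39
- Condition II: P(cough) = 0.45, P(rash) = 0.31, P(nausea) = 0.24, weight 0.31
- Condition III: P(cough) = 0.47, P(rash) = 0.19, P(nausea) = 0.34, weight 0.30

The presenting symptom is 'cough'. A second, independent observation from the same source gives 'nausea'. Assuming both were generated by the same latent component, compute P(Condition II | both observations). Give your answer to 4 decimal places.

0.2553

The responsibility of component k is P(Z=k) f_k(x) divided by Σ_j P(Z=j) f_j(x).
Since both observations come from the same component, the likelihood for component k is f_k(x₁)·f_k(x₂).
  f_I = [P(cough | comp) = 0.51] × [0.25] = 0.1275
  f_II = [P(cough | comp) = 0.45] × [0.24] = 0.108
  f_III = [P(cough | comp) = 0.47] × [0.34] = 0.1598
Multiply by the mixture weights:
  P(Z=I)·f_I = 0.39 × 0.1275 = 0.049725
  P(Z=II)·f_II = 0.31 × 0.108 = 0.03348
  P(Z=III)·f_III = 0.30 × 0.1598 = 0.04794
Evidence: 0.049725 + 0.03348 + 0.04794 = 0.131145
P(Condition II | x₁,x₂) = 0.03348 / 0.131145 ≈ 0.2553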